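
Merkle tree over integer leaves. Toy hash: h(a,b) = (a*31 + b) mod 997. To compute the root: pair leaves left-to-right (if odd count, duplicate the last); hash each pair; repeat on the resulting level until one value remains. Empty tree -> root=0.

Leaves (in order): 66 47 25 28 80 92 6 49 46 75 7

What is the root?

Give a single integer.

L0: [66, 47, 25, 28, 80, 92, 6, 49, 46, 75, 7]
L1: h(66,47)=(66*31+47)%997=99 h(25,28)=(25*31+28)%997=803 h(80,92)=(80*31+92)%997=578 h(6,49)=(6*31+49)%997=235 h(46,75)=(46*31+75)%997=504 h(7,7)=(7*31+7)%997=224 -> [99, 803, 578, 235, 504, 224]
L2: h(99,803)=(99*31+803)%997=881 h(578,235)=(578*31+235)%997=207 h(504,224)=(504*31+224)%997=893 -> [881, 207, 893]
L3: h(881,207)=(881*31+207)%997=599 h(893,893)=(893*31+893)%997=660 -> [599, 660]
L4: h(599,660)=(599*31+660)%997=286 -> [286]

Answer: 286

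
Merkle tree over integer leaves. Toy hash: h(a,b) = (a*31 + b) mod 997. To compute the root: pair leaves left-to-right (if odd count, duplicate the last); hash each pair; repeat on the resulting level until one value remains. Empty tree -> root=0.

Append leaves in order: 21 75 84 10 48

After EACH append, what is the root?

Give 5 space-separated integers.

Answer: 21 726 269 195 362

Derivation:
After append 21 (leaves=[21]):
  L0: [21]
  root=21
After append 75 (leaves=[21, 75]):
  L0: [21, 75]
  L1: h(21,75)=(21*31+75)%997=726 -> [726]
  root=726
After append 84 (leaves=[21, 75, 84]):
  L0: [21, 75, 84]
  L1: h(21,75)=(21*31+75)%997=726 h(84,84)=(84*31+84)%997=694 -> [726, 694]
  L2: h(726,694)=(726*31+694)%997=269 -> [269]
  root=269
After append 10 (leaves=[21, 75, 84, 10]):
  L0: [21, 75, 84, 10]
  L1: h(21,75)=(21*31+75)%997=726 h(84,10)=(84*31+10)%997=620 -> [726, 620]
  L2: h(726,620)=(726*31+620)%997=195 -> [195]
  root=195
After append 48 (leaves=[21, 75, 84, 10, 48]):
  L0: [21, 75, 84, 10, 48]
  L1: h(21,75)=(21*31+75)%997=726 h(84,10)=(84*31+10)%997=620 h(48,48)=(48*31+48)%997=539 -> [726, 620, 539]
  L2: h(726,620)=(726*31+620)%997=195 h(539,539)=(539*31+539)%997=299 -> [195, 299]
  L3: h(195,299)=(195*31+299)%997=362 -> [362]
  root=362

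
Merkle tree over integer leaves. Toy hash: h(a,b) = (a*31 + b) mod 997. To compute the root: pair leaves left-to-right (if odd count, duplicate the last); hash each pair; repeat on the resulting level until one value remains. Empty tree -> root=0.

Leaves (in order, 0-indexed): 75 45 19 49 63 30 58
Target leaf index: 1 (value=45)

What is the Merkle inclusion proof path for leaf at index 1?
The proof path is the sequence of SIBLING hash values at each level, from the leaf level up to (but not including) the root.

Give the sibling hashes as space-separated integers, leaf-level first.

Answer: 75 638 518

Derivation:
L0 (leaves): [75, 45, 19, 49, 63, 30, 58], target index=1
L1: h(75,45)=(75*31+45)%997=376 [pair 0] h(19,49)=(19*31+49)%997=638 [pair 1] h(63,30)=(63*31+30)%997=986 [pair 2] h(58,58)=(58*31+58)%997=859 [pair 3] -> [376, 638, 986, 859]
  Sibling for proof at L0: 75
L2: h(376,638)=(376*31+638)%997=330 [pair 0] h(986,859)=(986*31+859)%997=518 [pair 1] -> [330, 518]
  Sibling for proof at L1: 638
L3: h(330,518)=(330*31+518)%997=778 [pair 0] -> [778]
  Sibling for proof at L2: 518
Root: 778
Proof path (sibling hashes from leaf to root): [75, 638, 518]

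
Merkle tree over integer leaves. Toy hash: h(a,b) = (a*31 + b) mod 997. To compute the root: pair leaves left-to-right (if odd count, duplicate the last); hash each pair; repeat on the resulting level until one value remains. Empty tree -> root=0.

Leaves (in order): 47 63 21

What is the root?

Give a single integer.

Answer: 933

Derivation:
L0: [47, 63, 21]
L1: h(47,63)=(47*31+63)%997=523 h(21,21)=(21*31+21)%997=672 -> [523, 672]
L2: h(523,672)=(523*31+672)%997=933 -> [933]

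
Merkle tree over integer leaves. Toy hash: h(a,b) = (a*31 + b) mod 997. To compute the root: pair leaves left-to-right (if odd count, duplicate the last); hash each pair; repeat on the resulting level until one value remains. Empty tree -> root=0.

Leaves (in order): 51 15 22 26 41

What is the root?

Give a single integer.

L0: [51, 15, 22, 26, 41]
L1: h(51,15)=(51*31+15)%997=599 h(22,26)=(22*31+26)%997=708 h(41,41)=(41*31+41)%997=315 -> [599, 708, 315]
L2: h(599,708)=(599*31+708)%997=334 h(315,315)=(315*31+315)%997=110 -> [334, 110]
L3: h(334,110)=(334*31+110)%997=494 -> [494]

Answer: 494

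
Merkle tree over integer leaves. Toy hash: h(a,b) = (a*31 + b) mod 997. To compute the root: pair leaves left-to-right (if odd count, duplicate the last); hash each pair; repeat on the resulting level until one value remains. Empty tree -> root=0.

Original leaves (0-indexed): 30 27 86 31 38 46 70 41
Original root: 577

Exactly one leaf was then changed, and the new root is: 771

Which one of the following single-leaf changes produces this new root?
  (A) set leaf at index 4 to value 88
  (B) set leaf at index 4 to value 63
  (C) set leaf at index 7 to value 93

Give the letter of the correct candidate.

Answer: A

Derivation:
Original leaves: [30, 27, 86, 31, 38, 46, 70, 41]
Target new root: 771
Try each candidate change and compute the resulting root:
Candidate A: set leaf[4] = 88 -> leaves = [30, 27, 86, 31, 88, 46, 70, 41]
  L0: [30, 27, 86, 31, 88, 46, 70, 41]
  L1: h(30,27)=(30*31+27)%997=957 h(86,31)=(86*31+31)%997=703 h(88,46)=(88*31+46)%997=780 h(70,41)=(70*31+41)%997=217 -> [957, 703, 780, 217]
  L2: h(957,703)=(957*31+703)%997=460 h(780,217)=(780*31+217)%997=469 -> [460, 469]
  L3: h(460,469)=(460*31+469)%997=771 -> [771]
  root = 771 == target 771  ** MATCH **
Candidate B: set leaf[4] = 63 -> leaves = [30, 27, 86, 31, 63, 46, 70, 41]
  L0: [30, 27, 86, 31, 63, 46, 70, 41]
  L1: h(30,27)=(30*31+27)%997=957 h(86,31)=(86*31+31)%997=703 h(63,46)=(63*31+46)%997=5 h(70,41)=(70*31+41)%997=217 -> [957, 703, 5, 217]
  L2: h(957,703)=(957*31+703)%997=460 h(5,217)=(5*31+217)%997=372 -> [460, 372]
  L3: h(460,372)=(460*31+372)%997=674 -> [674]
  root = 674 != target 771
Candidate C: set leaf[7] = 93 -> leaves = [30, 27, 86, 31, 38, 46, 70, 93]
  L0: [30, 27, 86, 31, 38, 46, 70, 93]
  L1: h(30,27)=(30*31+27)%997=957 h(86,31)=(86*31+31)%997=703 h(38,46)=(38*31+46)%997=227 h(70,93)=(70*31+93)%997=269 -> [957, 703, 227, 269]
  L2: h(957,703)=(957*31+703)%997=460 h(227,269)=(227*31+269)%997=327 -> [460, 327]
  L3: h(460,327)=(460*31+327)%997=629 -> [629]
  root = 629 != target 771
Candidate A produces the target root.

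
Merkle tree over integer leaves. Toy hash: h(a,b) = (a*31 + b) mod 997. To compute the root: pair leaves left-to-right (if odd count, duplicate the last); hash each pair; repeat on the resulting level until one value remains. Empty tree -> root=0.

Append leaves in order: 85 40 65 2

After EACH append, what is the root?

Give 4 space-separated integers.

Answer: 85 681 260 197

Derivation:
After append 85 (leaves=[85]):
  L0: [85]
  root=85
After append 40 (leaves=[85, 40]):
  L0: [85, 40]
  L1: h(85,40)=(85*31+40)%997=681 -> [681]
  root=681
After append 65 (leaves=[85, 40, 65]):
  L0: [85, 40, 65]
  L1: h(85,40)=(85*31+40)%997=681 h(65,65)=(65*31+65)%997=86 -> [681, 86]
  L2: h(681,86)=(681*31+86)%997=260 -> [260]
  root=260
After append 2 (leaves=[85, 40, 65, 2]):
  L0: [85, 40, 65, 2]
  L1: h(85,40)=(85*31+40)%997=681 h(65,2)=(65*31+2)%997=23 -> [681, 23]
  L2: h(681,23)=(681*31+23)%997=197 -> [197]
  root=197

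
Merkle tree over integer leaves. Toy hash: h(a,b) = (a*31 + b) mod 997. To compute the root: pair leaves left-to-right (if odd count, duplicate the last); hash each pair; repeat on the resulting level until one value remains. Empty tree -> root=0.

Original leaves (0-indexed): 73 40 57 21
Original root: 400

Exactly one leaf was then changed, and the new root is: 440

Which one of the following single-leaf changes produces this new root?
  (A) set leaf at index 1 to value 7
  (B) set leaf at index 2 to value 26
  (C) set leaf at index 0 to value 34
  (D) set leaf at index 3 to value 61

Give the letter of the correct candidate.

Original leaves: [73, 40, 57, 21]
Target new root: 440
Try each candidate change and compute the resulting root:
Candidate A: set leaf[1] = 7 -> leaves = [73, 7, 57, 21]
  L0: [73, 7, 57, 21]
  L1: h(73,7)=(73*31+7)%997=276 h(57,21)=(57*31+21)%997=791 -> [276, 791]
  L2: h(276,791)=(276*31+791)%997=374 -> [374]
  root = 374 != target 440
Candidate B: set leaf[2] = 26 -> leaves = [73, 40, 26, 21]
  L0: [73, 40, 26, 21]
  L1: h(73,40)=(73*31+40)%997=309 h(26,21)=(26*31+21)%997=827 -> [309, 827]
  L2: h(309,827)=(309*31+827)%997=436 -> [436]
  root = 436 != target 440
Candidate C: set leaf[0] = 34 -> leaves = [34, 40, 57, 21]
  L0: [34, 40, 57, 21]
  L1: h(34,40)=(34*31+40)%997=97 h(57,21)=(57*31+21)%997=791 -> [97, 791]
  L2: h(97,791)=(97*31+791)%997=807 -> [807]
  root = 807 != target 440
Candidate D: set leaf[3] = 61 -> leaves = [73, 40, 57, 61]
  L0: [73, 40, 57, 61]
  L1: h(73,40)=(73*31+40)%997=309 h(57,61)=(57*31+61)%997=831 -> [309, 831]
  L2: h(309,831)=(309*31+831)%997=440 -> [440]
  root = 440 == target 440  ** MATCH **
Candidate D produces the target root.

Answer: D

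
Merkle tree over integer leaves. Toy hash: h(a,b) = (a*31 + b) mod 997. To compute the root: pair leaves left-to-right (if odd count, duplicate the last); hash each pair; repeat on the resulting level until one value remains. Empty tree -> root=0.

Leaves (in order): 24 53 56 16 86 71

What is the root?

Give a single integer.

L0: [24, 53, 56, 16, 86, 71]
L1: h(24,53)=(24*31+53)%997=797 h(56,16)=(56*31+16)%997=755 h(86,71)=(86*31+71)%997=743 -> [797, 755, 743]
L2: h(797,755)=(797*31+755)%997=537 h(743,743)=(743*31+743)%997=845 -> [537, 845]
L3: h(537,845)=(537*31+845)%997=543 -> [543]

Answer: 543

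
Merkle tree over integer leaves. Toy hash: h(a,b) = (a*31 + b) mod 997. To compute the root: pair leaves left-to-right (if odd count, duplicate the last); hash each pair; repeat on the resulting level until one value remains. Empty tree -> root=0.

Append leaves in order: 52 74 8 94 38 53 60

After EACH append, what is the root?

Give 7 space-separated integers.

Answer: 52 689 678 764 782 265 954

Derivation:
After append 52 (leaves=[52]):
  L0: [52]
  root=52
After append 74 (leaves=[52, 74]):
  L0: [52, 74]
  L1: h(52,74)=(52*31+74)%997=689 -> [689]
  root=689
After append 8 (leaves=[52, 74, 8]):
  L0: [52, 74, 8]
  L1: h(52,74)=(52*31+74)%997=689 h(8,8)=(8*31+8)%997=256 -> [689, 256]
  L2: h(689,256)=(689*31+256)%997=678 -> [678]
  root=678
After append 94 (leaves=[52, 74, 8, 94]):
  L0: [52, 74, 8, 94]
  L1: h(52,74)=(52*31+74)%997=689 h(8,94)=(8*31+94)%997=342 -> [689, 342]
  L2: h(689,342)=(689*31+342)%997=764 -> [764]
  root=764
After append 38 (leaves=[52, 74, 8, 94, 38]):
  L0: [52, 74, 8, 94, 38]
  L1: h(52,74)=(52*31+74)%997=689 h(8,94)=(8*31+94)%997=342 h(38,38)=(38*31+38)%997=219 -> [689, 342, 219]
  L2: h(689,342)=(689*31+342)%997=764 h(219,219)=(219*31+219)%997=29 -> [764, 29]
  L3: h(764,29)=(764*31+29)%997=782 -> [782]
  root=782
After append 53 (leaves=[52, 74, 8, 94, 38, 53]):
  L0: [52, 74, 8, 94, 38, 53]
  L1: h(52,74)=(52*31+74)%997=689 h(8,94)=(8*31+94)%997=342 h(38,53)=(38*31+53)%997=234 -> [689, 342, 234]
  L2: h(689,342)=(689*31+342)%997=764 h(234,234)=(234*31+234)%997=509 -> [764, 509]
  L3: h(764,509)=(764*31+509)%997=265 -> [265]
  root=265
After append 60 (leaves=[52, 74, 8, 94, 38, 53, 60]):
  L0: [52, 74, 8, 94, 38, 53, 60]
  L1: h(52,74)=(52*31+74)%997=689 h(8,94)=(8*31+94)%997=342 h(38,53)=(38*31+53)%997=234 h(60,60)=(60*31+60)%997=923 -> [689, 342, 234, 923]
  L2: h(689,342)=(689*31+342)%997=764 h(234,923)=(234*31+923)%997=201 -> [764, 201]
  L3: h(764,201)=(764*31+201)%997=954 -> [954]
  root=954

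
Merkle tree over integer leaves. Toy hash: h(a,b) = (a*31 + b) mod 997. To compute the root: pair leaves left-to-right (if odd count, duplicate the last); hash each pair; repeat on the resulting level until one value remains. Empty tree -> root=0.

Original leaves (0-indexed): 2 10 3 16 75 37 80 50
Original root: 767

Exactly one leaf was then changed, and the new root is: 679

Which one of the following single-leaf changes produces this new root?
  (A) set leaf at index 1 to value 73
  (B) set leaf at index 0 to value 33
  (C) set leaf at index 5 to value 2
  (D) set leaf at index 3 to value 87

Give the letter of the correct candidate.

Original leaves: [2, 10, 3, 16, 75, 37, 80, 50]
Target new root: 679
Try each candidate change and compute the resulting root:
Candidate A: set leaf[1] = 73 -> leaves = [2, 73, 3, 16, 75, 37, 80, 50]
  L0: [2, 73, 3, 16, 75, 37, 80, 50]
  L1: h(2,73)=(2*31+73)%997=135 h(3,16)=(3*31+16)%997=109 h(75,37)=(75*31+37)%997=368 h(80,50)=(80*31+50)%997=536 -> [135, 109, 368, 536]
  L2: h(135,109)=(135*31+109)%997=306 h(368,536)=(368*31+536)%997=977 -> [306, 977]
  L3: h(306,977)=(306*31+977)%997=493 -> [493]
  root = 493 != target 679
Candidate B: set leaf[0] = 33 -> leaves = [33, 10, 3, 16, 75, 37, 80, 50]
  L0: [33, 10, 3, 16, 75, 37, 80, 50]
  L1: h(33,10)=(33*31+10)%997=36 h(3,16)=(3*31+16)%997=109 h(75,37)=(75*31+37)%997=368 h(80,50)=(80*31+50)%997=536 -> [36, 109, 368, 536]
  L2: h(36,109)=(36*31+109)%997=228 h(368,536)=(368*31+536)%997=977 -> [228, 977]
  L3: h(228,977)=(228*31+977)%997=69 -> [69]
  root = 69 != target 679
Candidate C: set leaf[5] = 2 -> leaves = [2, 10, 3, 16, 75, 2, 80, 50]
  L0: [2, 10, 3, 16, 75, 2, 80, 50]
  L1: h(2,10)=(2*31+10)%997=72 h(3,16)=(3*31+16)%997=109 h(75,2)=(75*31+2)%997=333 h(80,50)=(80*31+50)%997=536 -> [72, 109, 333, 536]
  L2: h(72,109)=(72*31+109)%997=347 h(333,536)=(333*31+536)%997=889 -> [347, 889]
  L3: h(347,889)=(347*31+889)%997=679 -> [679]
  root = 679 == target 679  ** MATCH **
Candidate D: set leaf[3] = 87 -> leaves = [2, 10, 3, 87, 75, 37, 80, 50]
  L0: [2, 10, 3, 87, 75, 37, 80, 50]
  L1: h(2,10)=(2*31+10)%997=72 h(3,87)=(3*31+87)%997=180 h(75,37)=(75*31+37)%997=368 h(80,50)=(80*31+50)%997=536 -> [72, 180, 368, 536]
  L2: h(72,180)=(72*31+180)%997=418 h(368,536)=(368*31+536)%997=977 -> [418, 977]
  L3: h(418,977)=(418*31+977)%997=974 -> [974]
  root = 974 != target 679
Candidate C produces the target root.

Answer: C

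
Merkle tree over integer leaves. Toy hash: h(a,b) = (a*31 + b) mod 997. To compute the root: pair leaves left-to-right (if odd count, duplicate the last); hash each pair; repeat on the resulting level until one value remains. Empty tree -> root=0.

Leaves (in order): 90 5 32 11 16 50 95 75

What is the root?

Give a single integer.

L0: [90, 5, 32, 11, 16, 50, 95, 75]
L1: h(90,5)=(90*31+5)%997=801 h(32,11)=(32*31+11)%997=6 h(16,50)=(16*31+50)%997=546 h(95,75)=(95*31+75)%997=29 -> [801, 6, 546, 29]
L2: h(801,6)=(801*31+6)%997=909 h(546,29)=(546*31+29)%997=6 -> [909, 6]
L3: h(909,6)=(909*31+6)%997=269 -> [269]

Answer: 269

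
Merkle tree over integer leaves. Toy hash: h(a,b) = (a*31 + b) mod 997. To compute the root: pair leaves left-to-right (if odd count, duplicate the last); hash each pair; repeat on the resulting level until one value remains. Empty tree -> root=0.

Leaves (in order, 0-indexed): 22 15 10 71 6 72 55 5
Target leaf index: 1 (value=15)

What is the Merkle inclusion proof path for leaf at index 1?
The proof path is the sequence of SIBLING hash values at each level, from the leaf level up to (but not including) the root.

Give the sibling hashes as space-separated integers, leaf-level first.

Answer: 22 381 735

Derivation:
L0 (leaves): [22, 15, 10, 71, 6, 72, 55, 5], target index=1
L1: h(22,15)=(22*31+15)%997=697 [pair 0] h(10,71)=(10*31+71)%997=381 [pair 1] h(6,72)=(6*31+72)%997=258 [pair 2] h(55,5)=(55*31+5)%997=713 [pair 3] -> [697, 381, 258, 713]
  Sibling for proof at L0: 22
L2: h(697,381)=(697*31+381)%997=54 [pair 0] h(258,713)=(258*31+713)%997=735 [pair 1] -> [54, 735]
  Sibling for proof at L1: 381
L3: h(54,735)=(54*31+735)%997=415 [pair 0] -> [415]
  Sibling for proof at L2: 735
Root: 415
Proof path (sibling hashes from leaf to root): [22, 381, 735]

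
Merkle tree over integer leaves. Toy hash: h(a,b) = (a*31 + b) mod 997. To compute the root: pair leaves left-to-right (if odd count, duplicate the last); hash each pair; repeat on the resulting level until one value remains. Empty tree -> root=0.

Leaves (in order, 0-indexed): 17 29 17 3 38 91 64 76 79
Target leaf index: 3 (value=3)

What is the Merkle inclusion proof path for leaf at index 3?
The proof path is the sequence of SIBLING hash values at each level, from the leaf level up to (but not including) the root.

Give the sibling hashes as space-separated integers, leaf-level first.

L0 (leaves): [17, 29, 17, 3, 38, 91, 64, 76, 79], target index=3
L1: h(17,29)=(17*31+29)%997=556 [pair 0] h(17,3)=(17*31+3)%997=530 [pair 1] h(38,91)=(38*31+91)%997=272 [pair 2] h(64,76)=(64*31+76)%997=66 [pair 3] h(79,79)=(79*31+79)%997=534 [pair 4] -> [556, 530, 272, 66, 534]
  Sibling for proof at L0: 17
L2: h(556,530)=(556*31+530)%997=817 [pair 0] h(272,66)=(272*31+66)%997=522 [pair 1] h(534,534)=(534*31+534)%997=139 [pair 2] -> [817, 522, 139]
  Sibling for proof at L1: 556
L3: h(817,522)=(817*31+522)%997=924 [pair 0] h(139,139)=(139*31+139)%997=460 [pair 1] -> [924, 460]
  Sibling for proof at L2: 522
L4: h(924,460)=(924*31+460)%997=191 [pair 0] -> [191]
  Sibling for proof at L3: 460
Root: 191
Proof path (sibling hashes from leaf to root): [17, 556, 522, 460]

Answer: 17 556 522 460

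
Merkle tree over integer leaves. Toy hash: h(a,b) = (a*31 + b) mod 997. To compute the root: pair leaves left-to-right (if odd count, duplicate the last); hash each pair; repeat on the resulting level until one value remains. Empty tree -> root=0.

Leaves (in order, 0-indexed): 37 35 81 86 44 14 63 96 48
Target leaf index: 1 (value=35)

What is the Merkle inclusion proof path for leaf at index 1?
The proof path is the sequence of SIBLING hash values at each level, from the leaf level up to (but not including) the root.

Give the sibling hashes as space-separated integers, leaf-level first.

L0 (leaves): [37, 35, 81, 86, 44, 14, 63, 96, 48], target index=1
L1: h(37,35)=(37*31+35)%997=185 [pair 0] h(81,86)=(81*31+86)%997=603 [pair 1] h(44,14)=(44*31+14)%997=381 [pair 2] h(63,96)=(63*31+96)%997=55 [pair 3] h(48,48)=(48*31+48)%997=539 [pair 4] -> [185, 603, 381, 55, 539]
  Sibling for proof at L0: 37
L2: h(185,603)=(185*31+603)%997=356 [pair 0] h(381,55)=(381*31+55)%997=899 [pair 1] h(539,539)=(539*31+539)%997=299 [pair 2] -> [356, 899, 299]
  Sibling for proof at L1: 603
L3: h(356,899)=(356*31+899)%997=968 [pair 0] h(299,299)=(299*31+299)%997=595 [pair 1] -> [968, 595]
  Sibling for proof at L2: 899
L4: h(968,595)=(968*31+595)%997=693 [pair 0] -> [693]
  Sibling for proof at L3: 595
Root: 693
Proof path (sibling hashes from leaf to root): [37, 603, 899, 595]

Answer: 37 603 899 595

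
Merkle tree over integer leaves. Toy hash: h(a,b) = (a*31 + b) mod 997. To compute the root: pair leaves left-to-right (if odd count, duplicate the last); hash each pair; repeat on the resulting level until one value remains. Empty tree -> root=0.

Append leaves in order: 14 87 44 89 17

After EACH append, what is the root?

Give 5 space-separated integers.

After append 14 (leaves=[14]):
  L0: [14]
  root=14
After append 87 (leaves=[14, 87]):
  L0: [14, 87]
  L1: h(14,87)=(14*31+87)%997=521 -> [521]
  root=521
After append 44 (leaves=[14, 87, 44]):
  L0: [14, 87, 44]
  L1: h(14,87)=(14*31+87)%997=521 h(44,44)=(44*31+44)%997=411 -> [521, 411]
  L2: h(521,411)=(521*31+411)%997=610 -> [610]
  root=610
After append 89 (leaves=[14, 87, 44, 89]):
  L0: [14, 87, 44, 89]
  L1: h(14,87)=(14*31+87)%997=521 h(44,89)=(44*31+89)%997=456 -> [521, 456]
  L2: h(521,456)=(521*31+456)%997=655 -> [655]
  root=655
After append 17 (leaves=[14, 87, 44, 89, 17]):
  L0: [14, 87, 44, 89, 17]
  L1: h(14,87)=(14*31+87)%997=521 h(44,89)=(44*31+89)%997=456 h(17,17)=(17*31+17)%997=544 -> [521, 456, 544]
  L2: h(521,456)=(521*31+456)%997=655 h(544,544)=(544*31+544)%997=459 -> [655, 459]
  L3: h(655,459)=(655*31+459)%997=824 -> [824]
  root=824

Answer: 14 521 610 655 824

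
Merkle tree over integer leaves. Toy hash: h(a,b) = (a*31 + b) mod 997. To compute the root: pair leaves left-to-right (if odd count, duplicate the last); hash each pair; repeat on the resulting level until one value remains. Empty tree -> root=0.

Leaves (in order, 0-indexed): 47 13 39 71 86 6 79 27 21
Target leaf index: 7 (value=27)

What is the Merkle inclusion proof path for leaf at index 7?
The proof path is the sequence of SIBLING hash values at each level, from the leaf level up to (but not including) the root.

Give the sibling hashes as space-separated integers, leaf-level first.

L0 (leaves): [47, 13, 39, 71, 86, 6, 79, 27, 21], target index=7
L1: h(47,13)=(47*31+13)%997=473 [pair 0] h(39,71)=(39*31+71)%997=283 [pair 1] h(86,6)=(86*31+6)%997=678 [pair 2] h(79,27)=(79*31+27)%997=482 [pair 3] h(21,21)=(21*31+21)%997=672 [pair 4] -> [473, 283, 678, 482, 672]
  Sibling for proof at L0: 79
L2: h(473,283)=(473*31+283)%997=988 [pair 0] h(678,482)=(678*31+482)%997=563 [pair 1] h(672,672)=(672*31+672)%997=567 [pair 2] -> [988, 563, 567]
  Sibling for proof at L1: 678
L3: h(988,563)=(988*31+563)%997=284 [pair 0] h(567,567)=(567*31+567)%997=198 [pair 1] -> [284, 198]
  Sibling for proof at L2: 988
L4: h(284,198)=(284*31+198)%997=29 [pair 0] -> [29]
  Sibling for proof at L3: 198
Root: 29
Proof path (sibling hashes from leaf to root): [79, 678, 988, 198]

Answer: 79 678 988 198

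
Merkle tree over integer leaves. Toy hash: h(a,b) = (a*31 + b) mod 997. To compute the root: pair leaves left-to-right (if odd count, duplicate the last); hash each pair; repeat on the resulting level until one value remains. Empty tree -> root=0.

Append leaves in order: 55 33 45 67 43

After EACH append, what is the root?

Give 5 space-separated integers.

Answer: 55 741 483 505 864

Derivation:
After append 55 (leaves=[55]):
  L0: [55]
  root=55
After append 33 (leaves=[55, 33]):
  L0: [55, 33]
  L1: h(55,33)=(55*31+33)%997=741 -> [741]
  root=741
After append 45 (leaves=[55, 33, 45]):
  L0: [55, 33, 45]
  L1: h(55,33)=(55*31+33)%997=741 h(45,45)=(45*31+45)%997=443 -> [741, 443]
  L2: h(741,443)=(741*31+443)%997=483 -> [483]
  root=483
After append 67 (leaves=[55, 33, 45, 67]):
  L0: [55, 33, 45, 67]
  L1: h(55,33)=(55*31+33)%997=741 h(45,67)=(45*31+67)%997=465 -> [741, 465]
  L2: h(741,465)=(741*31+465)%997=505 -> [505]
  root=505
After append 43 (leaves=[55, 33, 45, 67, 43]):
  L0: [55, 33, 45, 67, 43]
  L1: h(55,33)=(55*31+33)%997=741 h(45,67)=(45*31+67)%997=465 h(43,43)=(43*31+43)%997=379 -> [741, 465, 379]
  L2: h(741,465)=(741*31+465)%997=505 h(379,379)=(379*31+379)%997=164 -> [505, 164]
  L3: h(505,164)=(505*31+164)%997=864 -> [864]
  root=864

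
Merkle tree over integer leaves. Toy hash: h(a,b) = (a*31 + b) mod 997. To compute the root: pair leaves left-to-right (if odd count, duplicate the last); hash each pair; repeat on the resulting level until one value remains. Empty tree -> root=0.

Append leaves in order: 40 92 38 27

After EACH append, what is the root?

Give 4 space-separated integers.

After append 40 (leaves=[40]):
  L0: [40]
  root=40
After append 92 (leaves=[40, 92]):
  L0: [40, 92]
  L1: h(40,92)=(40*31+92)%997=335 -> [335]
  root=335
After append 38 (leaves=[40, 92, 38]):
  L0: [40, 92, 38]
  L1: h(40,92)=(40*31+92)%997=335 h(38,38)=(38*31+38)%997=219 -> [335, 219]
  L2: h(335,219)=(335*31+219)%997=634 -> [634]
  root=634
After append 27 (leaves=[40, 92, 38, 27]):
  L0: [40, 92, 38, 27]
  L1: h(40,92)=(40*31+92)%997=335 h(38,27)=(38*31+27)%997=208 -> [335, 208]
  L2: h(335,208)=(335*31+208)%997=623 -> [623]
  root=623

Answer: 40 335 634 623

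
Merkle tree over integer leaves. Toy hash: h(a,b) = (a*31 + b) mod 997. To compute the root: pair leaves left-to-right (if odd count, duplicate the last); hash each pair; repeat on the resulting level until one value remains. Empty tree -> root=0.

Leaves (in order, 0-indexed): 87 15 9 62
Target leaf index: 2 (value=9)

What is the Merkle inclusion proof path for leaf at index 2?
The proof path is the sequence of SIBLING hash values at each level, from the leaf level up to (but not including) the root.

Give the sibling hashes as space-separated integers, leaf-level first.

L0 (leaves): [87, 15, 9, 62], target index=2
L1: h(87,15)=(87*31+15)%997=718 [pair 0] h(9,62)=(9*31+62)%997=341 [pair 1] -> [718, 341]
  Sibling for proof at L0: 62
L2: h(718,341)=(718*31+341)%997=665 [pair 0] -> [665]
  Sibling for proof at L1: 718
Root: 665
Proof path (sibling hashes from leaf to root): [62, 718]

Answer: 62 718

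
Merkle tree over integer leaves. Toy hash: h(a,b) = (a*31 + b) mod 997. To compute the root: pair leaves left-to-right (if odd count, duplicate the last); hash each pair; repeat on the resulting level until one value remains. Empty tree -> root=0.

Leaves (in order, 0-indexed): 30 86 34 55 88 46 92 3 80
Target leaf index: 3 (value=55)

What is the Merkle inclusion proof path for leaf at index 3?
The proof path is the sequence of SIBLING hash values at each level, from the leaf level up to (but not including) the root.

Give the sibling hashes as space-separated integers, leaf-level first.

Answer: 34 19 116 327

Derivation:
L0 (leaves): [30, 86, 34, 55, 88, 46, 92, 3, 80], target index=3
L1: h(30,86)=(30*31+86)%997=19 [pair 0] h(34,55)=(34*31+55)%997=112 [pair 1] h(88,46)=(88*31+46)%997=780 [pair 2] h(92,3)=(92*31+3)%997=861 [pair 3] h(80,80)=(80*31+80)%997=566 [pair 4] -> [19, 112, 780, 861, 566]
  Sibling for proof at L0: 34
L2: h(19,112)=(19*31+112)%997=701 [pair 0] h(780,861)=(780*31+861)%997=116 [pair 1] h(566,566)=(566*31+566)%997=166 [pair 2] -> [701, 116, 166]
  Sibling for proof at L1: 19
L3: h(701,116)=(701*31+116)%997=910 [pair 0] h(166,166)=(166*31+166)%997=327 [pair 1] -> [910, 327]
  Sibling for proof at L2: 116
L4: h(910,327)=(910*31+327)%997=621 [pair 0] -> [621]
  Sibling for proof at L3: 327
Root: 621
Proof path (sibling hashes from leaf to root): [34, 19, 116, 327]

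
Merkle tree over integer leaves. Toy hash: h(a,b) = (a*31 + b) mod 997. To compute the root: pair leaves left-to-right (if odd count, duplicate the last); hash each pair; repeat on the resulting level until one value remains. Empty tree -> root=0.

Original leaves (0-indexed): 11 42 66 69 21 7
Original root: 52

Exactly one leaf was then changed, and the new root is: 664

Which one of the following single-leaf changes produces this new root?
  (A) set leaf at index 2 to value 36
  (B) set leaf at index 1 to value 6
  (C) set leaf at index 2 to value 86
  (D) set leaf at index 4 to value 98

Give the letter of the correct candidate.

Answer: D

Derivation:
Original leaves: [11, 42, 66, 69, 21, 7]
Target new root: 664
Try each candidate change and compute the resulting root:
Candidate A: set leaf[2] = 36 -> leaves = [11, 42, 36, 69, 21, 7]
  L0: [11, 42, 36, 69, 21, 7]
  L1: h(11,42)=(11*31+42)%997=383 h(36,69)=(36*31+69)%997=188 h(21,7)=(21*31+7)%997=658 -> [383, 188, 658]
  L2: h(383,188)=(383*31+188)%997=97 h(658,658)=(658*31+658)%997=119 -> [97, 119]
  L3: h(97,119)=(97*31+119)%997=135 -> [135]
  root = 135 != target 664
Candidate B: set leaf[1] = 6 -> leaves = [11, 6, 66, 69, 21, 7]
  L0: [11, 6, 66, 69, 21, 7]
  L1: h(11,6)=(11*31+6)%997=347 h(66,69)=(66*31+69)%997=121 h(21,7)=(21*31+7)%997=658 -> [347, 121, 658]
  L2: h(347,121)=(347*31+121)%997=908 h(658,658)=(658*31+658)%997=119 -> [908, 119]
  L3: h(908,119)=(908*31+119)%997=351 -> [351]
  root = 351 != target 664
Candidate C: set leaf[2] = 86 -> leaves = [11, 42, 86, 69, 21, 7]
  L0: [11, 42, 86, 69, 21, 7]
  L1: h(11,42)=(11*31+42)%997=383 h(86,69)=(86*31+69)%997=741 h(21,7)=(21*31+7)%997=658 -> [383, 741, 658]
  L2: h(383,741)=(383*31+741)%997=650 h(658,658)=(658*31+658)%997=119 -> [650, 119]
  L3: h(650,119)=(650*31+119)%997=329 -> [329]
  root = 329 != target 664
Candidate D: set leaf[4] = 98 -> leaves = [11, 42, 66, 69, 98, 7]
  L0: [11, 42, 66, 69, 98, 7]
  L1: h(11,42)=(11*31+42)%997=383 h(66,69)=(66*31+69)%997=121 h(98,7)=(98*31+7)%997=54 -> [383, 121, 54]
  L2: h(383,121)=(383*31+121)%997=30 h(54,54)=(54*31+54)%997=731 -> [30, 731]
  L3: h(30,731)=(30*31+731)%997=664 -> [664]
  root = 664 == target 664  ** MATCH **
Candidate D produces the target root.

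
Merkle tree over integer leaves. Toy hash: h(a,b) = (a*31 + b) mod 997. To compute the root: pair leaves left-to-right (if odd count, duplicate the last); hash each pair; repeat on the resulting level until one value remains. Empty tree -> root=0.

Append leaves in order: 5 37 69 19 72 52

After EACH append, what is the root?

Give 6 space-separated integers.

Answer: 5 192 184 134 116 473

Derivation:
After append 5 (leaves=[5]):
  L0: [5]
  root=5
After append 37 (leaves=[5, 37]):
  L0: [5, 37]
  L1: h(5,37)=(5*31+37)%997=192 -> [192]
  root=192
After append 69 (leaves=[5, 37, 69]):
  L0: [5, 37, 69]
  L1: h(5,37)=(5*31+37)%997=192 h(69,69)=(69*31+69)%997=214 -> [192, 214]
  L2: h(192,214)=(192*31+214)%997=184 -> [184]
  root=184
After append 19 (leaves=[5, 37, 69, 19]):
  L0: [5, 37, 69, 19]
  L1: h(5,37)=(5*31+37)%997=192 h(69,19)=(69*31+19)%997=164 -> [192, 164]
  L2: h(192,164)=(192*31+164)%997=134 -> [134]
  root=134
After append 72 (leaves=[5, 37, 69, 19, 72]):
  L0: [5, 37, 69, 19, 72]
  L1: h(5,37)=(5*31+37)%997=192 h(69,19)=(69*31+19)%997=164 h(72,72)=(72*31+72)%997=310 -> [192, 164, 310]
  L2: h(192,164)=(192*31+164)%997=134 h(310,310)=(310*31+310)%997=947 -> [134, 947]
  L3: h(134,947)=(134*31+947)%997=116 -> [116]
  root=116
After append 52 (leaves=[5, 37, 69, 19, 72, 52]):
  L0: [5, 37, 69, 19, 72, 52]
  L1: h(5,37)=(5*31+37)%997=192 h(69,19)=(69*31+19)%997=164 h(72,52)=(72*31+52)%997=290 -> [192, 164, 290]
  L2: h(192,164)=(192*31+164)%997=134 h(290,290)=(290*31+290)%997=307 -> [134, 307]
  L3: h(134,307)=(134*31+307)%997=473 -> [473]
  root=473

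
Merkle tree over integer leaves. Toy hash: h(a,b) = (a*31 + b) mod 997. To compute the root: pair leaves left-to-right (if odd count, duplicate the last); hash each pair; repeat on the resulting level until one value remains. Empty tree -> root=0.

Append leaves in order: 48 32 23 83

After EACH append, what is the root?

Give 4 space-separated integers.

Answer: 48 523 0 60

Derivation:
After append 48 (leaves=[48]):
  L0: [48]
  root=48
After append 32 (leaves=[48, 32]):
  L0: [48, 32]
  L1: h(48,32)=(48*31+32)%997=523 -> [523]
  root=523
After append 23 (leaves=[48, 32, 23]):
  L0: [48, 32, 23]
  L1: h(48,32)=(48*31+32)%997=523 h(23,23)=(23*31+23)%997=736 -> [523, 736]
  L2: h(523,736)=(523*31+736)%997=0 -> [0]
  root=0
After append 83 (leaves=[48, 32, 23, 83]):
  L0: [48, 32, 23, 83]
  L1: h(48,32)=(48*31+32)%997=523 h(23,83)=(23*31+83)%997=796 -> [523, 796]
  L2: h(523,796)=(523*31+796)%997=60 -> [60]
  root=60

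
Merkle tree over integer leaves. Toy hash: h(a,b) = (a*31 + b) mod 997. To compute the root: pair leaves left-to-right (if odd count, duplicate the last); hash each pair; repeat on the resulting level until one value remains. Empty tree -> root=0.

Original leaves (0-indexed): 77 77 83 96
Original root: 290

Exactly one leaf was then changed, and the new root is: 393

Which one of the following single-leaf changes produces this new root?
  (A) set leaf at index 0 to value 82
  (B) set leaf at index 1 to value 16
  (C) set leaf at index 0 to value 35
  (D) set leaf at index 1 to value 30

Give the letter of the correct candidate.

Answer: B

Derivation:
Original leaves: [77, 77, 83, 96]
Target new root: 393
Try each candidate change and compute the resulting root:
Candidate A: set leaf[0] = 82 -> leaves = [82, 77, 83, 96]
  L0: [82, 77, 83, 96]
  L1: h(82,77)=(82*31+77)%997=625 h(83,96)=(83*31+96)%997=675 -> [625, 675]
  L2: h(625,675)=(625*31+675)%997=110 -> [110]
  root = 110 != target 393
Candidate B: set leaf[1] = 16 -> leaves = [77, 16, 83, 96]
  L0: [77, 16, 83, 96]
  L1: h(77,16)=(77*31+16)%997=409 h(83,96)=(83*31+96)%997=675 -> [409, 675]
  L2: h(409,675)=(409*31+675)%997=393 -> [393]
  root = 393 == target 393  ** MATCH **
Candidate C: set leaf[0] = 35 -> leaves = [35, 77, 83, 96]
  L0: [35, 77, 83, 96]
  L1: h(35,77)=(35*31+77)%997=165 h(83,96)=(83*31+96)%997=675 -> [165, 675]
  L2: h(165,675)=(165*31+675)%997=805 -> [805]
  root = 805 != target 393
Candidate D: set leaf[1] = 30 -> leaves = [77, 30, 83, 96]
  L0: [77, 30, 83, 96]
  L1: h(77,30)=(77*31+30)%997=423 h(83,96)=(83*31+96)%997=675 -> [423, 675]
  L2: h(423,675)=(423*31+675)%997=827 -> [827]
  root = 827 != target 393
Candidate B produces the target root.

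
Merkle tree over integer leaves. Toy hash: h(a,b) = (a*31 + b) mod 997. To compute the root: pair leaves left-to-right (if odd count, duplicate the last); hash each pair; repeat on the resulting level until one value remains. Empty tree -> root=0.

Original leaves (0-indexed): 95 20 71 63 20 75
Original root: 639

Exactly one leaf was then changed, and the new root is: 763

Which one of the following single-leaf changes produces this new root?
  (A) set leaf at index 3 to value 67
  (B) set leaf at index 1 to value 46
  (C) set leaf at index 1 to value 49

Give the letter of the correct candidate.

Original leaves: [95, 20, 71, 63, 20, 75]
Target new root: 763
Try each candidate change and compute the resulting root:
Candidate A: set leaf[3] = 67 -> leaves = [95, 20, 71, 67, 20, 75]
  L0: [95, 20, 71, 67, 20, 75]
  L1: h(95,20)=(95*31+20)%997=971 h(71,67)=(71*31+67)%997=274 h(20,75)=(20*31+75)%997=695 -> [971, 274, 695]
  L2: h(971,274)=(971*31+274)%997=465 h(695,695)=(695*31+695)%997=306 -> [465, 306]
  L3: h(465,306)=(465*31+306)%997=763 -> [763]
  root = 763 == target 763  ** MATCH **
Candidate B: set leaf[1] = 46 -> leaves = [95, 46, 71, 63, 20, 75]
  L0: [95, 46, 71, 63, 20, 75]
  L1: h(95,46)=(95*31+46)%997=0 h(71,63)=(71*31+63)%997=270 h(20,75)=(20*31+75)%997=695 -> [0, 270, 695]
  L2: h(0,270)=(0*31+270)%997=270 h(695,695)=(695*31+695)%997=306 -> [270, 306]
  L3: h(270,306)=(270*31+306)%997=700 -> [700]
  root = 700 != target 763
Candidate C: set leaf[1] = 49 -> leaves = [95, 49, 71, 63, 20, 75]
  L0: [95, 49, 71, 63, 20, 75]
  L1: h(95,49)=(95*31+49)%997=3 h(71,63)=(71*31+63)%997=270 h(20,75)=(20*31+75)%997=695 -> [3, 270, 695]
  L2: h(3,270)=(3*31+270)%997=363 h(695,695)=(695*31+695)%997=306 -> [363, 306]
  L3: h(363,306)=(363*31+306)%997=592 -> [592]
  root = 592 != target 763
Candidate A produces the target root.

Answer: A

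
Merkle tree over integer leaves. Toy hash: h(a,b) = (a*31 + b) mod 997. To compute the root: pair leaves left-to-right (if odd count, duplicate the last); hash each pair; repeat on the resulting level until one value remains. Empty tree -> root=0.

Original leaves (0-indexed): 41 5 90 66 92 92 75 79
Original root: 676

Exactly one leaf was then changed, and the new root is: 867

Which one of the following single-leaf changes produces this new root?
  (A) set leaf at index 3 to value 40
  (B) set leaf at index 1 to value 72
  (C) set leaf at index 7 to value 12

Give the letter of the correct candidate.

Original leaves: [41, 5, 90, 66, 92, 92, 75, 79]
Target new root: 867
Try each candidate change and compute the resulting root:
Candidate A: set leaf[3] = 40 -> leaves = [41, 5, 90, 40, 92, 92, 75, 79]
  L0: [41, 5, 90, 40, 92, 92, 75, 79]
  L1: h(41,5)=(41*31+5)%997=279 h(90,40)=(90*31+40)%997=836 h(92,92)=(92*31+92)%997=950 h(75,79)=(75*31+79)%997=410 -> [279, 836, 950, 410]
  L2: h(279,836)=(279*31+836)%997=512 h(950,410)=(950*31+410)%997=947 -> [512, 947]
  L3: h(512,947)=(512*31+947)%997=867 -> [867]
  root = 867 == target 867  ** MATCH **
Candidate B: set leaf[1] = 72 -> leaves = [41, 72, 90, 66, 92, 92, 75, 79]
  L0: [41, 72, 90, 66, 92, 92, 75, 79]
  L1: h(41,72)=(41*31+72)%997=346 h(90,66)=(90*31+66)%997=862 h(92,92)=(92*31+92)%997=950 h(75,79)=(75*31+79)%997=410 -> [346, 862, 950, 410]
  L2: h(346,862)=(346*31+862)%997=621 h(950,410)=(950*31+410)%997=947 -> [621, 947]
  L3: h(621,947)=(621*31+947)%997=258 -> [258]
  root = 258 != target 867
Candidate C: set leaf[7] = 12 -> leaves = [41, 5, 90, 66, 92, 92, 75, 12]
  L0: [41, 5, 90, 66, 92, 92, 75, 12]
  L1: h(41,5)=(41*31+5)%997=279 h(90,66)=(90*31+66)%997=862 h(92,92)=(92*31+92)%997=950 h(75,12)=(75*31+12)%997=343 -> [279, 862, 950, 343]
  L2: h(279,862)=(279*31+862)%997=538 h(950,343)=(950*31+343)%997=880 -> [538, 880]
  L3: h(538,880)=(538*31+880)%997=609 -> [609]
  root = 609 != target 867
Candidate A produces the target root.

Answer: A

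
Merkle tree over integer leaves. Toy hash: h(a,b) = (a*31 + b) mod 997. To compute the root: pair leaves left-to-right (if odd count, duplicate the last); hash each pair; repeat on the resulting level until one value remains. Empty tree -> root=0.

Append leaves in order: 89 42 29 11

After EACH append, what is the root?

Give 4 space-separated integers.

Answer: 89 807 23 5

Derivation:
After append 89 (leaves=[89]):
  L0: [89]
  root=89
After append 42 (leaves=[89, 42]):
  L0: [89, 42]
  L1: h(89,42)=(89*31+42)%997=807 -> [807]
  root=807
After append 29 (leaves=[89, 42, 29]):
  L0: [89, 42, 29]
  L1: h(89,42)=(89*31+42)%997=807 h(29,29)=(29*31+29)%997=928 -> [807, 928]
  L2: h(807,928)=(807*31+928)%997=23 -> [23]
  root=23
After append 11 (leaves=[89, 42, 29, 11]):
  L0: [89, 42, 29, 11]
  L1: h(89,42)=(89*31+42)%997=807 h(29,11)=(29*31+11)%997=910 -> [807, 910]
  L2: h(807,910)=(807*31+910)%997=5 -> [5]
  root=5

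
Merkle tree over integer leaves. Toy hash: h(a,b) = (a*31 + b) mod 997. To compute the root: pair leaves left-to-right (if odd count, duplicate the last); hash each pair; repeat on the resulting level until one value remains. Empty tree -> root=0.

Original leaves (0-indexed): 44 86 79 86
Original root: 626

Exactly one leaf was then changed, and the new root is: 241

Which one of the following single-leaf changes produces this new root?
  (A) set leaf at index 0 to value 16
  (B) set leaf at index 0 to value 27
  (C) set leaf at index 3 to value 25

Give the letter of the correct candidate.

Original leaves: [44, 86, 79, 86]
Target new root: 241
Try each candidate change and compute the resulting root:
Candidate A: set leaf[0] = 16 -> leaves = [16, 86, 79, 86]
  L0: [16, 86, 79, 86]
  L1: h(16,86)=(16*31+86)%997=582 h(79,86)=(79*31+86)%997=541 -> [582, 541]
  L2: h(582,541)=(582*31+541)%997=637 -> [637]
  root = 637 != target 241
Candidate B: set leaf[0] = 27 -> leaves = [27, 86, 79, 86]
  L0: [27, 86, 79, 86]
  L1: h(27,86)=(27*31+86)%997=923 h(79,86)=(79*31+86)%997=541 -> [923, 541]
  L2: h(923,541)=(923*31+541)%997=241 -> [241]
  root = 241 == target 241  ** MATCH **
Candidate C: set leaf[3] = 25 -> leaves = [44, 86, 79, 25]
  L0: [44, 86, 79, 25]
  L1: h(44,86)=(44*31+86)%997=453 h(79,25)=(79*31+25)%997=480 -> [453, 480]
  L2: h(453,480)=(453*31+480)%997=565 -> [565]
  root = 565 != target 241
Candidate B produces the target root.

Answer: B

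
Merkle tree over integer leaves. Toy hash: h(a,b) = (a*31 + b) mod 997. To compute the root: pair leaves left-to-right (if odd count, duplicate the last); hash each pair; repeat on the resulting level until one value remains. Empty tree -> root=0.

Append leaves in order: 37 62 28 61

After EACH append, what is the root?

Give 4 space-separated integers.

After append 37 (leaves=[37]):
  L0: [37]
  root=37
After append 62 (leaves=[37, 62]):
  L0: [37, 62]
  L1: h(37,62)=(37*31+62)%997=212 -> [212]
  root=212
After append 28 (leaves=[37, 62, 28]):
  L0: [37, 62, 28]
  L1: h(37,62)=(37*31+62)%997=212 h(28,28)=(28*31+28)%997=896 -> [212, 896]
  L2: h(212,896)=(212*31+896)%997=489 -> [489]
  root=489
After append 61 (leaves=[37, 62, 28, 61]):
  L0: [37, 62, 28, 61]
  L1: h(37,62)=(37*31+62)%997=212 h(28,61)=(28*31+61)%997=929 -> [212, 929]
  L2: h(212,929)=(212*31+929)%997=522 -> [522]
  root=522

Answer: 37 212 489 522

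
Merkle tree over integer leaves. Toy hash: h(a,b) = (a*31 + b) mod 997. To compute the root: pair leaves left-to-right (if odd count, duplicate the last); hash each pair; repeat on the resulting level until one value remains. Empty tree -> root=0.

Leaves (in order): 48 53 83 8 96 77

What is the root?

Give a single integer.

L0: [48, 53, 83, 8, 96, 77]
L1: h(48,53)=(48*31+53)%997=544 h(83,8)=(83*31+8)%997=587 h(96,77)=(96*31+77)%997=62 -> [544, 587, 62]
L2: h(544,587)=(544*31+587)%997=502 h(62,62)=(62*31+62)%997=987 -> [502, 987]
L3: h(502,987)=(502*31+987)%997=597 -> [597]

Answer: 597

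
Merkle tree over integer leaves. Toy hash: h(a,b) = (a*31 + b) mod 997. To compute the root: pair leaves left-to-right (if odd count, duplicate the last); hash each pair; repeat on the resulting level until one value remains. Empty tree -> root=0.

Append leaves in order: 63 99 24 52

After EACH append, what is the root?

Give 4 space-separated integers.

After append 63 (leaves=[63]):
  L0: [63]
  root=63
After append 99 (leaves=[63, 99]):
  L0: [63, 99]
  L1: h(63,99)=(63*31+99)%997=58 -> [58]
  root=58
After append 24 (leaves=[63, 99, 24]):
  L0: [63, 99, 24]
  L1: h(63,99)=(63*31+99)%997=58 h(24,24)=(24*31+24)%997=768 -> [58, 768]
  L2: h(58,768)=(58*31+768)%997=572 -> [572]
  root=572
After append 52 (leaves=[63, 99, 24, 52]):
  L0: [63, 99, 24, 52]
  L1: h(63,99)=(63*31+99)%997=58 h(24,52)=(24*31+52)%997=796 -> [58, 796]
  L2: h(58,796)=(58*31+796)%997=600 -> [600]
  root=600

Answer: 63 58 572 600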